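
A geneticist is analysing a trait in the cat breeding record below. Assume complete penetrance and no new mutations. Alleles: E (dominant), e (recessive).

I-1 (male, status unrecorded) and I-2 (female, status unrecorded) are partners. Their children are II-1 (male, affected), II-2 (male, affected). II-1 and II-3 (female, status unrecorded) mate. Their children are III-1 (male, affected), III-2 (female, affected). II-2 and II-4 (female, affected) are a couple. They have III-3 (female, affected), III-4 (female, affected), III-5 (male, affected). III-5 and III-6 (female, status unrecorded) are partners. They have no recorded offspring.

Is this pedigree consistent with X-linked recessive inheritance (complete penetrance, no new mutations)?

A consistent assignment under X-linked recessive exists: I-1 X^E Y, I-2 X^E X^e, II-1 X^e Y, II-2 X^e Y, II-3 X^E X^e, II-4 X^e X^e, III-1 X^e Y, III-2 X^e X^e, III-3 X^e X^e, III-4 X^e X^e, III-5 X^e Y, III-6 X^E X^E.
In this assignment every recorded phenotype matches its genotype and every non-founder's genotype is obtainable from its parents' genotypes, so the pedigree is consistent.

Yes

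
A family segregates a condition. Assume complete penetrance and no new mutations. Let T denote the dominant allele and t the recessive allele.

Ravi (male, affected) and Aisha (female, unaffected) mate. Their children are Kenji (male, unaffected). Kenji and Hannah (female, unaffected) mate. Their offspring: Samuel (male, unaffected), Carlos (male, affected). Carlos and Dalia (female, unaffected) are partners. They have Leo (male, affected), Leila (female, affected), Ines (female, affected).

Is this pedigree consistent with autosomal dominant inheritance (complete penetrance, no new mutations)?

No

Under autosomal dominant, Carlos (affected, male) cannot arise from Kenji (unaffected) × Hannah (unaffected).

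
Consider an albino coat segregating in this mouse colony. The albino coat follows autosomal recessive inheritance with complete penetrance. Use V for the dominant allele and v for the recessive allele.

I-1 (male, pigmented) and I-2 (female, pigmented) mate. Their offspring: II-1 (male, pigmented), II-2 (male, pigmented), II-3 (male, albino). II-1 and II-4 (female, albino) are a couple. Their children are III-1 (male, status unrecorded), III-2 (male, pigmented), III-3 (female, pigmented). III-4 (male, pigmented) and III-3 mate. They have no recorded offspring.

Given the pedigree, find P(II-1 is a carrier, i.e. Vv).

I-1 is pigmented so carries V and passed v to II-3 (vv), so I-1 is Vv.
I-2 is pigmented so carries V and passed v to II-3 (vv), so I-2 is Vv.
Their cross gives offspring ratios 1/4 VV : 1/2 Vv : 1/4 vv. Conditioning on II-1 being pigmented, P(Vv) = 1/2 / 3/4 = 2/3 before taking II-1's own offspring into account.
II-4 is albino, so II-4 is vv.
Now use II-1's offspring. Probability of each recorded status — pigmented son III-2: 1/2 if II-1 is Vv, 1 if VV; pigmented daughter III-3: 1/2 if II-1 is Vv, 1 if VV. (III-1: equally likely either way, so uninformative.)
Bayes: P(Vv) = 2/3·1/4 / (2/3·1/4 + 1/3·1) = 1/3.

1/3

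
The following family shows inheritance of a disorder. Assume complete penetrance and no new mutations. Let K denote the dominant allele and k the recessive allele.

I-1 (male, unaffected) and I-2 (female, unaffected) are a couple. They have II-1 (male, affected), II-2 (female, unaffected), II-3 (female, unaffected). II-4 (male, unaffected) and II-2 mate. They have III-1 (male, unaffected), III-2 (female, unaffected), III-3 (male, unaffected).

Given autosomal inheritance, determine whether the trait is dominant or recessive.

recessive

I-1 and I-2 are both unaffected yet have an affected child II-1. Under dominance, an affected child requires at least one affected parent, so the trait cannot be dominant.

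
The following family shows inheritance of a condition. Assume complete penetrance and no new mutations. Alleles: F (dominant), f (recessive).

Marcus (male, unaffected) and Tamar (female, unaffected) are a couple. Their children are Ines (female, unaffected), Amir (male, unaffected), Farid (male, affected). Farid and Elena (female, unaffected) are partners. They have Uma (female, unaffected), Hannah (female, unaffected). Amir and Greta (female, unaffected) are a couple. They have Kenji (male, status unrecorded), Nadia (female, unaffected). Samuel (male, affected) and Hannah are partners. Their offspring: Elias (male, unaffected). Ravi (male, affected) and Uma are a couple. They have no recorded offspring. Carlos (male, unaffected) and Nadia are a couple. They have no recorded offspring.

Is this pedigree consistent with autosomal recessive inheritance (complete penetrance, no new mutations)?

A consistent assignment under autosomal recessive exists: Marcus Ff, Tamar Ff, Ines FF, Amir FF, Farid ff, Elena FF, Greta FF, Uma Ff, Hannah Ff, Samuel ff, Ravi ff, Kenji FF, Nadia FF, Carlos FF, Elias Ff.
In this assignment every recorded phenotype matches its genotype and every non-founder's genotype is obtainable from its parents' genotypes, so the pedigree is consistent.

Yes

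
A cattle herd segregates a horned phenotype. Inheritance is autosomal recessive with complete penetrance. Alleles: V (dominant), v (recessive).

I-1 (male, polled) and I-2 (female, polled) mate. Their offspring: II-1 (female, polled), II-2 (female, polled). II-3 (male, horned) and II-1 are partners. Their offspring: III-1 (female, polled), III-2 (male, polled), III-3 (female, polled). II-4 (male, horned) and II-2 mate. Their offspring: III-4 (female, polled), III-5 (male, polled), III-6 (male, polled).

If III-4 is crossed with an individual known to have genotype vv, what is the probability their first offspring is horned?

III-4 is polled so carries V and received v from II-4 (vv), so III-4 is Vv.
The cross gives 1/2 Vv : 1/2 vv, so P(offspring is horned) = 1/2.

1/2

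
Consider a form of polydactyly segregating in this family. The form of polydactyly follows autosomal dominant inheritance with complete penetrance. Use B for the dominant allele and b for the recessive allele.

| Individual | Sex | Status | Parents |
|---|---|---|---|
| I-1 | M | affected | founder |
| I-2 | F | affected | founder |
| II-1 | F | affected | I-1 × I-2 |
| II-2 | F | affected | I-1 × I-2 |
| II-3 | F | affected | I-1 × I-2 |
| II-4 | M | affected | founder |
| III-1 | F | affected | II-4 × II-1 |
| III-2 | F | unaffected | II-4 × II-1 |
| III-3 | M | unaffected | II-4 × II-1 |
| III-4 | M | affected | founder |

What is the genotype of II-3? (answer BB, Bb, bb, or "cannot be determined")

cannot be determined

II-3's phenotype allows BB or Bb, and no parent or child forces a single allele at both positions; consistent genotype assignments exist with II-3 as BB or Bb.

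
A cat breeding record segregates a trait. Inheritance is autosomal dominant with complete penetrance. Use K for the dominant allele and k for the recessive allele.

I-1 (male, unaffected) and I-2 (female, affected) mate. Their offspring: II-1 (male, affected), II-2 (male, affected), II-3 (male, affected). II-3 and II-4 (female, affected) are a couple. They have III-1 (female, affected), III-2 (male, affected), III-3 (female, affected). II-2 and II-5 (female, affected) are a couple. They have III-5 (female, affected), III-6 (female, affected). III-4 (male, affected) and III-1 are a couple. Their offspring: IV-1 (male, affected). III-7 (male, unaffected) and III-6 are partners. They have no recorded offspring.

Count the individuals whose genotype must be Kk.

3

Obligate heterozygotes: II-1 is affected so carries K and received k from I-1 (kk), so II-1 is Kk; II-2 is affected so carries K and received k from I-1 (kk), so II-2 is Kk; II-3 is affected so carries K and received k from I-1 (kk), so II-3 is Kk.
Every other individual is either homozygous by phenotype or has at least one consistent homozygous assignment, so the count is 3.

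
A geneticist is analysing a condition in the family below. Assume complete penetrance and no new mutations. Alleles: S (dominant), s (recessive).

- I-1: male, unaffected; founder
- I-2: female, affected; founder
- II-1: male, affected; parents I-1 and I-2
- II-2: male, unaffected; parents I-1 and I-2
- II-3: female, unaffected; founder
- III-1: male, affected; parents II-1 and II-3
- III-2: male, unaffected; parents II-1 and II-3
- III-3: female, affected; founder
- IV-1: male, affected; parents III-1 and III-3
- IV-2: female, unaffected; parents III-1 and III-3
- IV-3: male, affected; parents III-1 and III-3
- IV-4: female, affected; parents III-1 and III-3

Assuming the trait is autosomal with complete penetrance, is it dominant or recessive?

dominant

III-1 and III-3 are both affected yet have an unaffected child IV-2. Under a recessive model two affected parents are homozygous and every child would be affected, so the trait cannot be recessive.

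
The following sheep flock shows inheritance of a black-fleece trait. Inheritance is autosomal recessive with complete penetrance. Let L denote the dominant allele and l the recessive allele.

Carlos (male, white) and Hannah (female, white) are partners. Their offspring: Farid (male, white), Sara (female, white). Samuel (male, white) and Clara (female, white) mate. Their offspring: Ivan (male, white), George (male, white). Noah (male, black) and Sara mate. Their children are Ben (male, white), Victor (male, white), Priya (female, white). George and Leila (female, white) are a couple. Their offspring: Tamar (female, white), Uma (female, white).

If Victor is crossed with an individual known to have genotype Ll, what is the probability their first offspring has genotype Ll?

1/2

Victor is white so carries L and received l from Noah (ll), so Victor is Ll.
The cross gives 1/4 LL : 1/2 Ll : 1/4 ll, so P(offspring has genotype Ll) = 1/2.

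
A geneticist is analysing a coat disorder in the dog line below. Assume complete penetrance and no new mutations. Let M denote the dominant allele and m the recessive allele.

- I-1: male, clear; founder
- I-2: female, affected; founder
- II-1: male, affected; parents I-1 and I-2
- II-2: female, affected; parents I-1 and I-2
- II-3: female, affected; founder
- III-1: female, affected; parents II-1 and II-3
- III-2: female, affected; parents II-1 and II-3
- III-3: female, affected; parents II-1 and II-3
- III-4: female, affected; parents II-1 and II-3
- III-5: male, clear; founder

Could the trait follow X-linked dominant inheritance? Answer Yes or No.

Yes

A consistent assignment under X-linked dominant exists: I-1 X^m Y, I-2 X^M X^M, II-1 X^M Y, II-2 X^M X^m, II-3 X^M X^M, III-1 X^M X^M, III-2 X^M X^M, III-3 X^M X^M, III-4 X^M X^M, III-5 X^m Y.
In this assignment every recorded phenotype matches its genotype and every non-founder's genotype is obtainable from its parents' genotypes, so the pedigree is consistent.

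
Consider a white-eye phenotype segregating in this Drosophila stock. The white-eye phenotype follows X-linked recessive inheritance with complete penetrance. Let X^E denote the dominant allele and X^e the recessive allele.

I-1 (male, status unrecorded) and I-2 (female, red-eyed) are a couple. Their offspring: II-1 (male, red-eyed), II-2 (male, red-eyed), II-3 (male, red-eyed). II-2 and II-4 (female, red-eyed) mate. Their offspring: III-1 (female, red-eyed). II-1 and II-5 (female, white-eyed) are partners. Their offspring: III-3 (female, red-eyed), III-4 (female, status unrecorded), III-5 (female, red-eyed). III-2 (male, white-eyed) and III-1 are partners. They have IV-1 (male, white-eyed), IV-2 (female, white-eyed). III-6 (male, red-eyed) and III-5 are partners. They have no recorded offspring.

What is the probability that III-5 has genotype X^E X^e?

1

III-5 is red-eyed so carries E and received e from II-5 (X^e X^e), so III-5 is X^E X^e, giving P(X^E X^e) = 1.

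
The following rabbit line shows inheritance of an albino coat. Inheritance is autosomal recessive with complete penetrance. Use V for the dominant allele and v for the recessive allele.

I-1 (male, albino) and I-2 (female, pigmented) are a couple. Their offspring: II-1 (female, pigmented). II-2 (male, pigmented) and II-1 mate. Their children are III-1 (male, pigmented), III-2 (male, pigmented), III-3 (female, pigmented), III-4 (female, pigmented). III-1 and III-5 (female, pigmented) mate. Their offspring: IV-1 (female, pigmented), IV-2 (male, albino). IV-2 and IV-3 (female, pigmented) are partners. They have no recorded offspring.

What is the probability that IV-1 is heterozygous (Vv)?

2/3

III-1 is pigmented so carries V and passed v to IV-2 (vv), so III-1 is Vv.
III-5 is pigmented so carries V and passed v to IV-2 (vv), so III-5 is Vv.
Their cross gives offspring ratios 1/4 VV : 1/2 Vv : 1/4 vv. Conditioning on IV-1 being pigmented, P(Vv) = 1/2 / 3/4 = 2/3.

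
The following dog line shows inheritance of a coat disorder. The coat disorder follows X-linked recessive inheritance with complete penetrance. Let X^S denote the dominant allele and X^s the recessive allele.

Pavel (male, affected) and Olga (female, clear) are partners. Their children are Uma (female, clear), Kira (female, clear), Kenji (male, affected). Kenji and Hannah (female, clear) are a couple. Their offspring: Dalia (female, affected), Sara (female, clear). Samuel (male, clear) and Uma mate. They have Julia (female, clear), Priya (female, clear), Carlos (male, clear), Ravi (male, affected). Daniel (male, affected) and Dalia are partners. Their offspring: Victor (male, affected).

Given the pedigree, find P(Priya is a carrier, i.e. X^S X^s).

1/2

Samuel is clear, so Samuel is X^S Y.
Uma is clear so carries S and received s from Pavel (X^s Y), so Uma is X^S X^s.
Their cross gives offspring ratios 1/2 X^S X^S : 1/2 X^S X^s. Conditioning on Priya being clear, P(X^S X^s) = 1/2 / 1 = 1/2.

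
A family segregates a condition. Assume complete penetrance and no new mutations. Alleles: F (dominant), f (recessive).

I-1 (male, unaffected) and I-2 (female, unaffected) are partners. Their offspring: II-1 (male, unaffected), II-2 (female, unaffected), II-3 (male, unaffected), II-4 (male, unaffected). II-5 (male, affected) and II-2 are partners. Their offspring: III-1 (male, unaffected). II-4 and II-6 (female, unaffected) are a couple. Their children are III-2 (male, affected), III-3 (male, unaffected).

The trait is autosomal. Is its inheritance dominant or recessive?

recessive

II-4 and II-6 are both unaffected yet have an affected child III-2. Under dominance, an affected child requires at least one affected parent, so the trait cannot be dominant.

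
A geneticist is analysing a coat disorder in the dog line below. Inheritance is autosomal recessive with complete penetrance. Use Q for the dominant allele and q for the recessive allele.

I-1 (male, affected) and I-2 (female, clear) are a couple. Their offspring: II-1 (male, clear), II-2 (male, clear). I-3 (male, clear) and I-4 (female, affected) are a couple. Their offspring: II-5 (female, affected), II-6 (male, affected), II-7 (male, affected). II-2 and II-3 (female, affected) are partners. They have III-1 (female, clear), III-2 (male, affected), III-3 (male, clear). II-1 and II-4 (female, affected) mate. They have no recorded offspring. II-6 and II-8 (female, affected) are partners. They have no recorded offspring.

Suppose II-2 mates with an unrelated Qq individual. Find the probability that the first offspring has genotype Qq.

1/2

II-2 is clear so carries Q and received q from I-1 (qq), so II-2 is Qq.
The cross gives 1/4 QQ : 1/2 Qq : 1/4 qq, so P(offspring has genotype Qq) = 1/2.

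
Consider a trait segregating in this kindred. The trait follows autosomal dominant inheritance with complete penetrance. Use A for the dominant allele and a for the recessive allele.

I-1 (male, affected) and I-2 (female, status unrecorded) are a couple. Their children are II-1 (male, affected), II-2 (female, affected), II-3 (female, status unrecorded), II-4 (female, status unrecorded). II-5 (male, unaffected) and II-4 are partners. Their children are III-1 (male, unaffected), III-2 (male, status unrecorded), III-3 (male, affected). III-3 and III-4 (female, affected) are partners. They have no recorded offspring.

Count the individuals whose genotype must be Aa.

2

Obligate heterozygotes: II-4 passed A to III-3 (Aa, whose a came from II-5) and passed a to III-1 (aa), so II-4 is Aa; III-3 is affected so carries A and received a from II-5 (aa), so III-3 is Aa.
Every other individual is either homozygous by phenotype or has at least one consistent homozygous assignment, so the count is 2.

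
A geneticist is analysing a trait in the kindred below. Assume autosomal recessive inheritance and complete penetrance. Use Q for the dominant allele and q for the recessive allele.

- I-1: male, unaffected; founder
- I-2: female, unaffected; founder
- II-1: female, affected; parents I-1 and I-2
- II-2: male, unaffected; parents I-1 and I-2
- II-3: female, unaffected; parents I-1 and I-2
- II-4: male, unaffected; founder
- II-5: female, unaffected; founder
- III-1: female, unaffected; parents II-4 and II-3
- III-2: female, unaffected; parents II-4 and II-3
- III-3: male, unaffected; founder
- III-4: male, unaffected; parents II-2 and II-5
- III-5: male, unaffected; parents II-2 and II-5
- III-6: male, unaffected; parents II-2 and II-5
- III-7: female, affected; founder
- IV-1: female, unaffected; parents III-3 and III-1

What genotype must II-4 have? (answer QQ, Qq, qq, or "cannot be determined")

cannot be determined

II-4's phenotype allows QQ or Qq, and no parent or child forces a single allele at both positions; consistent genotype assignments exist with II-4 as QQ or Qq.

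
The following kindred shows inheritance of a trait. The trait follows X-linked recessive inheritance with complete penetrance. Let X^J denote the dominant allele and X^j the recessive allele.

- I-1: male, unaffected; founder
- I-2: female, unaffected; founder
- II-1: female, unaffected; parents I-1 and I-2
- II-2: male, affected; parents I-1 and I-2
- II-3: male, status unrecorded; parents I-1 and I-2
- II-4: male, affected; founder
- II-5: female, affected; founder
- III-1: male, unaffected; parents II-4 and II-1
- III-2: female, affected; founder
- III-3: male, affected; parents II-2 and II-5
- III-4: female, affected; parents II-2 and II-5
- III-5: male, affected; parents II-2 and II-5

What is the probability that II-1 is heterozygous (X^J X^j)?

I-1 is unaffected, so I-1 is X^J Y.
I-2 is unaffected so carries J and passed j to II-2 (X^j Y), so I-2 is X^J X^j.
Their cross gives offspring ratios 1/2 X^J X^J : 1/2 X^J X^j. Conditioning on II-1 being unaffected, P(X^J X^j) = 1/2 / 1 = 1/2 before taking II-1's own offspring into account.
II-4 is affected, so II-4 is X^j Y.
Now use II-1's offspring. Probability of each recorded status — unaffected son III-1: 1/2 if II-1 is X^J X^j, 1 if X^J X^J.
Bayes: P(X^J X^j) = 1/2·1/2 / (1/2·1/2 + 1/2·1) = 1/3.

1/3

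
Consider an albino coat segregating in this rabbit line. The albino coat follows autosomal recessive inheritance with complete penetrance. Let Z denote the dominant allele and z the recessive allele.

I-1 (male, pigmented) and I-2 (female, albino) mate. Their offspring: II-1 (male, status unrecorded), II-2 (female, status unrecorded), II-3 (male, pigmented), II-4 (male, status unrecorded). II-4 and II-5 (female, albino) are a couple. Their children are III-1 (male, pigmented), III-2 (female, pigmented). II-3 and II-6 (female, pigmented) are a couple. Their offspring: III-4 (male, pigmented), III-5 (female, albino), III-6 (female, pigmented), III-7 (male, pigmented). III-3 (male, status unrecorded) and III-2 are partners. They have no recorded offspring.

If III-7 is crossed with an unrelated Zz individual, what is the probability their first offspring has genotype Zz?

II-3 is pigmented so carries Z and received z from I-2 (zz), so II-3 is Zz.
II-6 is pigmented so carries Z and passed z to III-5 (zz), so II-6 is Zz.
III-7 is a pigmented offspring of II-3 (Zz) × II-6 (Zz), whose cross gives 1/4 ZZ : 1/2 Zz : 1/4 zz; conditioning on being pigmented, III-7 is ZZ with probability 1/3, Zz with probability 2/3.
Summing over parental genotype combinations, P(offspring has genotype Zz) = 1/3·1/2 + 2/3·1/2 = 1/2.

1/2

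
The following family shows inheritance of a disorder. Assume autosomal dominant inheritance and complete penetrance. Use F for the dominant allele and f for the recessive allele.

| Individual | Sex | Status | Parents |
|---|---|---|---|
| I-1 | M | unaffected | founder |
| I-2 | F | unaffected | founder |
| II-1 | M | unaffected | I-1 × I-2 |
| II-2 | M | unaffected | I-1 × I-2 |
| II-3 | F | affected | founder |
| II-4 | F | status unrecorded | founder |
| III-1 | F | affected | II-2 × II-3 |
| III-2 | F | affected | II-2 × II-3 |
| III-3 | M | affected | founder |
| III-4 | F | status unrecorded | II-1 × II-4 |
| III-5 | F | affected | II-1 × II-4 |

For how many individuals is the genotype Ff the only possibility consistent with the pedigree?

Obligate heterozygotes: III-1 is affected so carries F and received f from II-2 (ff), so III-1 is Ff; III-2 is affected so carries F and received f from II-2 (ff), so III-2 is Ff; III-5 is affected so carries F and received f from II-1 (ff), so III-5 is Ff.
Every other individual is either homozygous by phenotype or has at least one consistent homozygous assignment, so the count is 3.

3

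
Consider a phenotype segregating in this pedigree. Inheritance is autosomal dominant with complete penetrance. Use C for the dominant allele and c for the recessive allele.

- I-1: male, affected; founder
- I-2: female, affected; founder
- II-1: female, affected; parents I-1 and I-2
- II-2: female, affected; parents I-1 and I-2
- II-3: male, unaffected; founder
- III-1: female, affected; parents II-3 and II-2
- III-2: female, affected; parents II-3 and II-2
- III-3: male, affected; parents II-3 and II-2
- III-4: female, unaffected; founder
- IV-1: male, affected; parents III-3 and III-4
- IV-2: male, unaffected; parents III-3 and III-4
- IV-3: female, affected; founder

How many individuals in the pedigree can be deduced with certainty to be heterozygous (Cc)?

4

Obligate heterozygotes: III-1 is affected so carries C and received c from II-3 (cc), so III-1 is Cc; III-2 is affected so carries C and received c from II-3 (cc), so III-2 is Cc; III-3 is affected so carries C and received c from II-3 (cc), so III-3 is Cc; IV-1 is affected so carries C and received c from III-4 (cc), so IV-1 is Cc.
Every other individual is either homozygous by phenotype or has at least one consistent homozygous assignment, so the count is 4.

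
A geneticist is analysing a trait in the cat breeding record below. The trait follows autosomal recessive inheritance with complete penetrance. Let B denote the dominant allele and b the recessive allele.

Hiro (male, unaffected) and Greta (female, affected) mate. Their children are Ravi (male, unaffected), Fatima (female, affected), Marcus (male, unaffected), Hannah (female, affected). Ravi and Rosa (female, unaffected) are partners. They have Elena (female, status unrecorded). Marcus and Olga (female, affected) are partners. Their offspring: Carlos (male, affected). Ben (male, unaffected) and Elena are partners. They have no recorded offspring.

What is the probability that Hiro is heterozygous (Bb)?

1

Hiro is unaffected so carries B and passed b to Fatima (bb), so Hiro is Bb, giving P(Bb) = 1.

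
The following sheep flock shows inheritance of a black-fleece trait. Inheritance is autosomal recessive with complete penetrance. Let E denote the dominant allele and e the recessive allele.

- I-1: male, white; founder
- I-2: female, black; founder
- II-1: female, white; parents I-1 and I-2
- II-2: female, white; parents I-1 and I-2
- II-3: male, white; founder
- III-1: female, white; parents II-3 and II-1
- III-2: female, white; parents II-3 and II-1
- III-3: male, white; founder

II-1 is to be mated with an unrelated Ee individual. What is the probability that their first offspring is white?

II-1 is white so carries E and received e from I-2 (ee), so II-1 is Ee.
The cross gives 1/4 EE : 1/2 Ee : 1/4 ee, so P(offspring is white) = 3/4.

3/4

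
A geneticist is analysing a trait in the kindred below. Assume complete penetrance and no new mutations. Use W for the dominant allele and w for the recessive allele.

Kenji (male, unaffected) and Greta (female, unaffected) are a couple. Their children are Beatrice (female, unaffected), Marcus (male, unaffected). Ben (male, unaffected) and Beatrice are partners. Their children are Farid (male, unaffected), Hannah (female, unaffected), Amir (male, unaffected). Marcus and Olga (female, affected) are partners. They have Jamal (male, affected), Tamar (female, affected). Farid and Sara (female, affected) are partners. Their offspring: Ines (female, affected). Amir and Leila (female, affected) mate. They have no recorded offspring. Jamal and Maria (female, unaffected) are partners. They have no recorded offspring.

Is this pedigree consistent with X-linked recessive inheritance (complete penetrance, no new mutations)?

Under X-linked recessive, Tamar (affected, female) cannot arise from Marcus (unaffected) × Olga (affected).

No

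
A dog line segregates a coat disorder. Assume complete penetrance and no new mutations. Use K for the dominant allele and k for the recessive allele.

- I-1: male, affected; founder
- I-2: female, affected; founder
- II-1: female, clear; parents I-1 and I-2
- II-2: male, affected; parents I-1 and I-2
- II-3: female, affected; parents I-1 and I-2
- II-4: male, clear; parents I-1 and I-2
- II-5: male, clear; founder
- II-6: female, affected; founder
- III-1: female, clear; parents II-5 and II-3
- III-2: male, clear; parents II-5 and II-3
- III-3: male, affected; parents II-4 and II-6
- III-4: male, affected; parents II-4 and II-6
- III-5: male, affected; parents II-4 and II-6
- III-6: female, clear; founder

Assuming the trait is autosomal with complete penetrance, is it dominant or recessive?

dominant

I-1 and I-2 are both affected yet have a clear child II-1. Under a recessive model two affected parents are homozygous and every child would be affected, so the trait cannot be recessive.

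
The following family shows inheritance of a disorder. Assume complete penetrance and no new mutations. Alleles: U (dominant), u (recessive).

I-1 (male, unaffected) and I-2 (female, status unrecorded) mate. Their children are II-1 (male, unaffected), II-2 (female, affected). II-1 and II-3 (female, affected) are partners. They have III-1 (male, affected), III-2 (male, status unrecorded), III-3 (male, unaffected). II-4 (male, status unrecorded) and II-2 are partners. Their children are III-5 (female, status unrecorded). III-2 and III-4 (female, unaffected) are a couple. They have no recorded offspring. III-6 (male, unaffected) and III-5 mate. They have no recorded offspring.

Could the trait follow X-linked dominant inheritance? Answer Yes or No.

Yes

A consistent assignment under X-linked dominant exists: I-1 X^u Y, I-2 X^U X^u, II-1 X^u Y, II-2 X^U X^u, II-3 X^U X^u, II-4 X^U Y, III-1 X^U Y, III-2 X^U Y, III-3 X^u Y, III-4 X^u X^u, III-5 X^U X^U, III-6 X^u Y.
In this assignment every recorded phenotype matches its genotype and every non-founder's genotype is obtainable from its parents' genotypes, so the pedigree is consistent.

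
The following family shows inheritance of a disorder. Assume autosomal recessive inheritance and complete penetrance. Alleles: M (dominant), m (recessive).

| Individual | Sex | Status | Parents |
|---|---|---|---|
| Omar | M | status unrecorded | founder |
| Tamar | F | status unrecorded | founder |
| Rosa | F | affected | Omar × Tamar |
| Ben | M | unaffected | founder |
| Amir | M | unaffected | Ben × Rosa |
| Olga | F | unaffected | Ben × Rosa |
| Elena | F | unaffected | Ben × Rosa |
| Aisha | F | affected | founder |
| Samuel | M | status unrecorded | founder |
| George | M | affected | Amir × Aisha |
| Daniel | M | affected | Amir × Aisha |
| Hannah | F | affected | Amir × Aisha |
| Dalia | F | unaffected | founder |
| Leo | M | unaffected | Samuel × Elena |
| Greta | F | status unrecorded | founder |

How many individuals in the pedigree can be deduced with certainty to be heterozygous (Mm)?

3

Obligate heterozygotes: Amir is unaffected so carries M and received m from Rosa (mm), so Amir is Mm; Olga is unaffected so carries M and received m from Rosa (mm), so Olga is Mm; Elena is unaffected so carries M and received m from Rosa (mm), so Elena is Mm.
Every other individual is either homozygous by phenotype or has at least one consistent homozygous assignment, so the count is 3.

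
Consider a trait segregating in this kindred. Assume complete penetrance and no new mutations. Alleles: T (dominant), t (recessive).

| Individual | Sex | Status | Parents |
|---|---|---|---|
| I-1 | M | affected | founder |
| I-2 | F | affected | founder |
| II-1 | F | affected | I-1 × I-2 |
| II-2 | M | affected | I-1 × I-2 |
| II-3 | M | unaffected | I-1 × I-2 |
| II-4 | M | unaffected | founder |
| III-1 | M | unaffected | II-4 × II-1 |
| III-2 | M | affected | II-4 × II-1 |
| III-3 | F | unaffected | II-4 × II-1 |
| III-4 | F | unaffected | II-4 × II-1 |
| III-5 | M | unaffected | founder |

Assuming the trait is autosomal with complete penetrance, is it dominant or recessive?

dominant

I-1 and I-2 are both affected yet have an unaffected child II-3. Under a recessive model two affected parents are homozygous and every child would be affected, so the trait cannot be recessive.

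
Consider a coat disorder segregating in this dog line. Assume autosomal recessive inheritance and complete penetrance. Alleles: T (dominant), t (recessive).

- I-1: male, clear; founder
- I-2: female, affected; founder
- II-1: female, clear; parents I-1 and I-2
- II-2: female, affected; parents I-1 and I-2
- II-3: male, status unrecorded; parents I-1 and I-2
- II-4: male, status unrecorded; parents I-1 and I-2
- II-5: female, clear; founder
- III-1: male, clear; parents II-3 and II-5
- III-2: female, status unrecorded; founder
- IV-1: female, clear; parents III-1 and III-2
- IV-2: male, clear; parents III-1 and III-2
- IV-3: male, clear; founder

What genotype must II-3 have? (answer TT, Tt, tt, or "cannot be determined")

II-3's phenotype is unrecorded, and no parent or child forces a single allele at both positions; consistent genotype assignments exist with II-3 as Tt or tt.

cannot be determined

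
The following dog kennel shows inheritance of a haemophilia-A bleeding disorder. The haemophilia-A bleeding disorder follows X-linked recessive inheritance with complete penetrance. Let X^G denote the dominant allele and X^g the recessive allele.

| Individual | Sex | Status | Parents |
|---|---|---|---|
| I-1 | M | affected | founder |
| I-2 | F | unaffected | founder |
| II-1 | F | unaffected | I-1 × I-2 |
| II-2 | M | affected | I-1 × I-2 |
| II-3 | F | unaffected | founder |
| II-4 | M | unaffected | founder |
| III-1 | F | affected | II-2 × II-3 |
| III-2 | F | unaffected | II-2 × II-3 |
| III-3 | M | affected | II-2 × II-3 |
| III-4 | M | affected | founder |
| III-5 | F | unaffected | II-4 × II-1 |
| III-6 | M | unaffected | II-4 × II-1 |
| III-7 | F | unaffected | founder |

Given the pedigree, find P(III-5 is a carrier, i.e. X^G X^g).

1/2

II-4 is unaffected, so II-4 is X^G Y.
II-1 is unaffected so carries G and received g from I-1 (X^g Y), so II-1 is X^G X^g.
Their cross gives offspring ratios 1/2 X^G X^G : 1/2 X^G X^g. Conditioning on III-5 being unaffected, P(X^G X^g) = 1/2 / 1 = 1/2.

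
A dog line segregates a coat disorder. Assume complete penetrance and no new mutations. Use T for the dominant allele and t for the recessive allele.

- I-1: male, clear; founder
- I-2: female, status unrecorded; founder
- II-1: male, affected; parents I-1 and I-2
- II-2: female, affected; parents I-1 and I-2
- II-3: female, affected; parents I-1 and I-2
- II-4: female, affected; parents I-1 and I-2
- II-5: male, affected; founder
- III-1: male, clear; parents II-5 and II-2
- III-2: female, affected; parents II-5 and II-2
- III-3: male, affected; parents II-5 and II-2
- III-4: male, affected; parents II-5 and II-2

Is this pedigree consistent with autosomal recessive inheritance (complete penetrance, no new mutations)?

No

Under autosomal recessive, III-1 (clear, male) cannot arise from II-5 (affected) × II-2 (affected).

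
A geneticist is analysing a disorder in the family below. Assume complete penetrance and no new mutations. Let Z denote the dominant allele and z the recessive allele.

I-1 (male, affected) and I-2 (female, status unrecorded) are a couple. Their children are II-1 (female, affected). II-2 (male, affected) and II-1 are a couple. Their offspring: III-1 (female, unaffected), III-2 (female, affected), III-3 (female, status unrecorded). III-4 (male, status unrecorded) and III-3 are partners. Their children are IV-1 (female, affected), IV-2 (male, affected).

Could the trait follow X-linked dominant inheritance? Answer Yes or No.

No

Under X-linked dominant, III-1 (unaffected, female) cannot arise from II-2 (affected) × II-1 (affected).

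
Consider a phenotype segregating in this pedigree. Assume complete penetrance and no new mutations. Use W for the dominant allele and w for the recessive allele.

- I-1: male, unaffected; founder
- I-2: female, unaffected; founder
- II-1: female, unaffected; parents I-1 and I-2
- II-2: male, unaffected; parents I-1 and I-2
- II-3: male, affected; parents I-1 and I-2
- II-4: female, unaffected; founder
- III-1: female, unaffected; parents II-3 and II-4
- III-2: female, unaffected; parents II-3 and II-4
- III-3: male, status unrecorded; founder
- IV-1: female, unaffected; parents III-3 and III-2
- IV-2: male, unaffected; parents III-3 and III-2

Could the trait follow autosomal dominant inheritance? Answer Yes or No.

No

Under autosomal dominant, II-3 (affected, male) cannot arise from I-1 (unaffected) × I-2 (unaffected).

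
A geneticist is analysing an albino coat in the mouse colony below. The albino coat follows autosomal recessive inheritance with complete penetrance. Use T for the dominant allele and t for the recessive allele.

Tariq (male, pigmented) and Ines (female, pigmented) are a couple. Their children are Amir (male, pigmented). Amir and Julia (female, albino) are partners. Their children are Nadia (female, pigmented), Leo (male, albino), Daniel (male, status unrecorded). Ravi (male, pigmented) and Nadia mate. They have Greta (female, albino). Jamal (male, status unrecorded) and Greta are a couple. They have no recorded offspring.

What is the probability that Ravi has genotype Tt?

1

Ravi is pigmented so carries T and passed t to Greta (tt), so Ravi is Tt, giving P(Tt) = 1.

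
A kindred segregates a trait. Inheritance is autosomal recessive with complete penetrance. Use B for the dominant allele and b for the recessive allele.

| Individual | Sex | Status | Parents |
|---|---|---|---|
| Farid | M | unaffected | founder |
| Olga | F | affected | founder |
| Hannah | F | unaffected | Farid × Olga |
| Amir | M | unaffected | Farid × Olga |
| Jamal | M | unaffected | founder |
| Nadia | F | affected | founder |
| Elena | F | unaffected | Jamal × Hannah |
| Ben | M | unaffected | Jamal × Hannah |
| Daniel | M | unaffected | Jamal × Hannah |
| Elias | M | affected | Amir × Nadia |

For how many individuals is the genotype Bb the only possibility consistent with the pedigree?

2

Obligate heterozygotes: Hannah is unaffected so carries B and received b from Olga (bb), so Hannah is Bb; Amir is unaffected so carries B and received b from Olga (bb), so Amir is Bb.
Every other individual is either homozygous by phenotype or has at least one consistent homozygous assignment, so the count is 2.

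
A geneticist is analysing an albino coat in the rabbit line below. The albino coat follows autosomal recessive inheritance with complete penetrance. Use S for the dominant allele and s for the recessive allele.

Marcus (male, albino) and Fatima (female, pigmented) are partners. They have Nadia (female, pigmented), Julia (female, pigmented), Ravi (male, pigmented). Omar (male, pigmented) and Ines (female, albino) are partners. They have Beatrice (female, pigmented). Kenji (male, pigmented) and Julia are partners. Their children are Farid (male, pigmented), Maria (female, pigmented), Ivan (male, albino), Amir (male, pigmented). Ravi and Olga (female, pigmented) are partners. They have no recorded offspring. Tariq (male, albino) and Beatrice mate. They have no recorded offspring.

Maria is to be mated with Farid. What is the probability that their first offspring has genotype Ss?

Kenji is pigmented so carries S and passed s to Ivan (ss), so Kenji is Ss.
Julia is pigmented so carries S and received s from Marcus (ss), so Julia is Ss.
Maria is a pigmented offspring of Kenji (Ss) × Julia (Ss), whose cross gives 1/4 SS : 1/2 Ss : 1/4 ss; conditioning on being pigmented, Maria is SS with probability 1/3, Ss with probability 2/3.
Farid is a pigmented offspring of Kenji (Ss) × Julia (Ss), whose cross gives 1/4 SS : 1/2 Ss : 1/4 ss; conditioning on being pigmented, Farid is SS with probability 1/3, Ss with probability 2/3.
Summing over parental genotype combinations, P(offspring has genotype Ss) = 2/9·1/2 + 2/9·1/2 + 4/9·1/2 = 4/9.

4/9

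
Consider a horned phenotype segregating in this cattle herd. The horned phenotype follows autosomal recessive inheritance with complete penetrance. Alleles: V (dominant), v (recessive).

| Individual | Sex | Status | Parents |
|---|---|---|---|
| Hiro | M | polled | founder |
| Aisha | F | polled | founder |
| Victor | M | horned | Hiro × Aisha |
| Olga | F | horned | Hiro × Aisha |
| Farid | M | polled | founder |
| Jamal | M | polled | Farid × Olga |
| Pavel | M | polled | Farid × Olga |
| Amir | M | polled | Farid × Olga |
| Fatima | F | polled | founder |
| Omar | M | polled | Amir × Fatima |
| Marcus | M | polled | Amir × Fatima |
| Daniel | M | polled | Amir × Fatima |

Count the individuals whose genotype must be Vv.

5

Obligate heterozygotes: Hiro is polled so carries V and passed v to Victor (vv), so Hiro is Vv; Aisha is polled so carries V and passed v to Victor (vv), so Aisha is Vv; Jamal is polled so carries V and received v from Olga (vv), so Jamal is Vv; Pavel is polled so carries V and received v from Olga (vv), so Pavel is Vv; Amir is polled so carries V and received v from Olga (vv), so Amir is Vv.
Every other individual is either homozygous by phenotype or has at least one consistent homozygous assignment, so the count is 5.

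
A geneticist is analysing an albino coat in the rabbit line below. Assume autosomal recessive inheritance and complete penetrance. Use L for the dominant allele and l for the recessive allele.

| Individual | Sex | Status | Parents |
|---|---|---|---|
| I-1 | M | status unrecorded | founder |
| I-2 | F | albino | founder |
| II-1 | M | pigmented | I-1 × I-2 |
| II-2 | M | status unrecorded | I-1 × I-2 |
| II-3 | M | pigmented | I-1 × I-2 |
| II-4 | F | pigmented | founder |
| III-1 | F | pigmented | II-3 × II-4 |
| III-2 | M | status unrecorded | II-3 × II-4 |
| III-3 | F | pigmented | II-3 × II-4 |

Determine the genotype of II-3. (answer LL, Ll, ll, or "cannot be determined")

From phenotype alone, II-3 is LL or Ll.
II-3 is pigmented so carries L and received l from I-2 (ll), so II-3 is Ll.

Ll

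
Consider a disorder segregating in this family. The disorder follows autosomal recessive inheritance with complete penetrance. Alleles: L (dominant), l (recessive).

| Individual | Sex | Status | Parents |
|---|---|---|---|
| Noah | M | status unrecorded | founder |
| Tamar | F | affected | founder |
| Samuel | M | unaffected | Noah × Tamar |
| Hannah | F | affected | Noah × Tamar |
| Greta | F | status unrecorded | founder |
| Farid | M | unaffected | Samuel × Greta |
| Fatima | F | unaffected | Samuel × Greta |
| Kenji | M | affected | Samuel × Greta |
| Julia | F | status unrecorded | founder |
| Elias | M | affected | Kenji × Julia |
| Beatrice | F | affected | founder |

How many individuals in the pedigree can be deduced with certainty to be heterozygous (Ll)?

2

Obligate heterozygotes: Noah passed L to Samuel (Ll, whose l came from Tamar) and passed l to Hannah (ll), so Noah is Ll; Samuel is unaffected so carries L and received l from Tamar (ll), so Samuel is Ll.
Every other individual is either homozygous by phenotype or has at least one consistent homozygous assignment, so the count is 2.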